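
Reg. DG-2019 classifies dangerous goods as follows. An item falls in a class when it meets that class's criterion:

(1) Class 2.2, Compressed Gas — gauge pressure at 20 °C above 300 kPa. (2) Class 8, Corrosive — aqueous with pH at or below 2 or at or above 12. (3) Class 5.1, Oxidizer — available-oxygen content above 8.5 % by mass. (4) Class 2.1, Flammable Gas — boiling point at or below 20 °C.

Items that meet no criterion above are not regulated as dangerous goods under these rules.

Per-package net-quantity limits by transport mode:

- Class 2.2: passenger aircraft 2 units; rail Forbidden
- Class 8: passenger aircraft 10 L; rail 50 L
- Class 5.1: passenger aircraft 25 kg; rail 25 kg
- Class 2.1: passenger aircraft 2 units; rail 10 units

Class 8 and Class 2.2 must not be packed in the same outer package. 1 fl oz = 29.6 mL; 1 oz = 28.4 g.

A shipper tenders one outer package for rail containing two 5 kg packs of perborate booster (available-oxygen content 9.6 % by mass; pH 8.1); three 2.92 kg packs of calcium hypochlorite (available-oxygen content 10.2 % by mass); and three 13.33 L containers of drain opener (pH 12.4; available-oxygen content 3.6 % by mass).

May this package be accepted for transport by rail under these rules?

Yes

The perborate booster has available-oxygen content 9.6 % by mass, which is > 8.5 % by mass, so it is Class 5.1 (Oxidizer).
Available-oxygen content 10.2 % by mass meets the Class 5.1 criterion (Oxidizer), so the calcium hypochlorite is Class 5.1.
With pH 12.4 (≥ 12), the drain opener falls in Class 8.
Total Class 5.1: (two 5 kg packs = 10 kg) + (three 2.92 kg packs = 8.76 kg) = 18.76 kg.
That is within the Class 5.1 rail limit of 25 kg.
Class 8 quantity: three 13.33 L containers = 39.99 L.
39.99 L is within the rail limit of 50 L for Class 8.
The segregation rule (Class 8 with Class 2.2) does not apply to Class 5.1 with Class 8.
Every hazard class is within its rail limit and no segregation rule is violated.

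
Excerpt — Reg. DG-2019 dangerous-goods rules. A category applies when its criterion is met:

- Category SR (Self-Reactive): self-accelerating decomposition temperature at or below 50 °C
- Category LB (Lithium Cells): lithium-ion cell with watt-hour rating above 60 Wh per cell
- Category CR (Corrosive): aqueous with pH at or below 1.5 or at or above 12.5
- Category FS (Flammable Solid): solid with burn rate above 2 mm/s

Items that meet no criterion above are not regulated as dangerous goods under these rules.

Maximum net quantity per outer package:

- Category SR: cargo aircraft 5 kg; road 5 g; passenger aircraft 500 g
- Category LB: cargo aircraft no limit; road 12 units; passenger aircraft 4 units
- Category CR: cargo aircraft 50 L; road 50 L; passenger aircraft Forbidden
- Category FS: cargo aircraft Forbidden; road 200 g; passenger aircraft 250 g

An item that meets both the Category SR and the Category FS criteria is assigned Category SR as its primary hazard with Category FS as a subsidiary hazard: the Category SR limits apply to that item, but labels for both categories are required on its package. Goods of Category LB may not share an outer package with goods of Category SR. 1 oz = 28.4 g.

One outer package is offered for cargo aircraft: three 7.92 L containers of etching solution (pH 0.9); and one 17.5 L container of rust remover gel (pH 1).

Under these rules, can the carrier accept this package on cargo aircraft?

With pH 0.9 (≤ 1.5), the etching solution falls in Category CR.
Rust remover gel: pH 1 ≤ 1.5 → Category CR (Corrosive).
Category CR net quantity: (three 7.92 L containers = 23.76 L) + 17.5 L = 41.26 L.
41.26 L is within the cargo aircraft limit of 50 L for Category CR.

Yes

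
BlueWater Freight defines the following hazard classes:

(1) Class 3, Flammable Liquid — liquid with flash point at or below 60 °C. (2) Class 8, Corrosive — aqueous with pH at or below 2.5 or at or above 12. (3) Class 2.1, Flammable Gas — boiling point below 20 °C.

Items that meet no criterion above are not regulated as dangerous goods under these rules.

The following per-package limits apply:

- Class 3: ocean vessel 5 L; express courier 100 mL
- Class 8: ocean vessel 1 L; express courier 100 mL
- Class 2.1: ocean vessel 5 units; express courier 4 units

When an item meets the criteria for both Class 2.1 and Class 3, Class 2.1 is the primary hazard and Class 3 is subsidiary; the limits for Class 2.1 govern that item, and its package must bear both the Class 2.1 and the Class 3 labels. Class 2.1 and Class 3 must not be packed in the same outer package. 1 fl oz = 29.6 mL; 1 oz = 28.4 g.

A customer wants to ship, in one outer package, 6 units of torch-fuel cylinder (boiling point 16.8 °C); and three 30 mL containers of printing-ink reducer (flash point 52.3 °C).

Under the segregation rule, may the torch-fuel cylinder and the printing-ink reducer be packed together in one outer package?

Torch-fuel cylinder: boiling point 16.8 °C < 20 °C → Class 2.1 (Flammable Gas).
With flash point 52.3 °C (≤ 60 °C), the printing-ink reducer falls in Class 3.
Class 2.1 and Class 3 may not share an outer package.

No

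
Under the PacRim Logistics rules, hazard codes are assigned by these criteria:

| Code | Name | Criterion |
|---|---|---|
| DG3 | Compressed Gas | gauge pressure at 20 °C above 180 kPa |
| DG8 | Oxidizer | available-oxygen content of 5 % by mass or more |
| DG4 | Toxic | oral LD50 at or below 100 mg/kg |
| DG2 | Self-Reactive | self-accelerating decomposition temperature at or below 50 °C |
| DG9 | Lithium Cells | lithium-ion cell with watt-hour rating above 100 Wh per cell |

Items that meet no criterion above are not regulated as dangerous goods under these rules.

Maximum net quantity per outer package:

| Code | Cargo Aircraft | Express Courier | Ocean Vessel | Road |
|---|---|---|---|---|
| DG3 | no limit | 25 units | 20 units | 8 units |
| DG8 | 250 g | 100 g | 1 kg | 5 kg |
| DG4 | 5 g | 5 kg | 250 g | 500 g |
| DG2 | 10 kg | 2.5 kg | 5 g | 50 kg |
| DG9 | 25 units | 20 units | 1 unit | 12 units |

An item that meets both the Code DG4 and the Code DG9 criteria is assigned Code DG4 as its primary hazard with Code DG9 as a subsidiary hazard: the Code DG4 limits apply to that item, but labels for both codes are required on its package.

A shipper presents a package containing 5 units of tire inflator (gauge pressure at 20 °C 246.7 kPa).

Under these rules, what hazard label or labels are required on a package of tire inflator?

Gauge pressure at 20 °C 246.7 kPa meets the Code DG3 criterion (Compressed Gas), so the tire inflator is Code DG3.
Only the Code DG3 label is required.

Code DG3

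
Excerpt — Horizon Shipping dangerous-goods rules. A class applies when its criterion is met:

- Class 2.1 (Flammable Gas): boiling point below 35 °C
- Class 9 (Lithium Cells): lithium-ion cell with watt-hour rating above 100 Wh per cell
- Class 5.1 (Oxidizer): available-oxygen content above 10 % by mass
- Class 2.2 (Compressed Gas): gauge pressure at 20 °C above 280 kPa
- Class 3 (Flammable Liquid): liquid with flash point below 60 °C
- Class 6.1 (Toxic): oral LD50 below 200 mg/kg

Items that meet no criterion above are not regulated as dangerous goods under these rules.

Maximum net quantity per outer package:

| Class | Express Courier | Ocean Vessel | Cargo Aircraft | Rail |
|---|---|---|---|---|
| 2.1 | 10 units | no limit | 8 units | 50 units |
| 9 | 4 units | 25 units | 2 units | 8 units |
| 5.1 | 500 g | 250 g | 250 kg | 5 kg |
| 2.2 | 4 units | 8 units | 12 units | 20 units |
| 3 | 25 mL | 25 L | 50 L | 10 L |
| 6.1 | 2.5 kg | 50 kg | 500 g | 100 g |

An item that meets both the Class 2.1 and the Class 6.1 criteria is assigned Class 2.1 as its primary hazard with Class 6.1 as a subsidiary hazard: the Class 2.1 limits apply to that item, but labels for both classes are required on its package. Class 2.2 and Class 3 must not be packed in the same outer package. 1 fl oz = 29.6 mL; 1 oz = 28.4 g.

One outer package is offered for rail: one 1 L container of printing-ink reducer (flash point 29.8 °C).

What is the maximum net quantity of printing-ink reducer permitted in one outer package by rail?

10 L

Flash point 29.8 °C meets the Class 3 criterion (Flammable Liquid), so the printing-ink reducer is Class 3.
The rail limit for Class 3 is 10 L.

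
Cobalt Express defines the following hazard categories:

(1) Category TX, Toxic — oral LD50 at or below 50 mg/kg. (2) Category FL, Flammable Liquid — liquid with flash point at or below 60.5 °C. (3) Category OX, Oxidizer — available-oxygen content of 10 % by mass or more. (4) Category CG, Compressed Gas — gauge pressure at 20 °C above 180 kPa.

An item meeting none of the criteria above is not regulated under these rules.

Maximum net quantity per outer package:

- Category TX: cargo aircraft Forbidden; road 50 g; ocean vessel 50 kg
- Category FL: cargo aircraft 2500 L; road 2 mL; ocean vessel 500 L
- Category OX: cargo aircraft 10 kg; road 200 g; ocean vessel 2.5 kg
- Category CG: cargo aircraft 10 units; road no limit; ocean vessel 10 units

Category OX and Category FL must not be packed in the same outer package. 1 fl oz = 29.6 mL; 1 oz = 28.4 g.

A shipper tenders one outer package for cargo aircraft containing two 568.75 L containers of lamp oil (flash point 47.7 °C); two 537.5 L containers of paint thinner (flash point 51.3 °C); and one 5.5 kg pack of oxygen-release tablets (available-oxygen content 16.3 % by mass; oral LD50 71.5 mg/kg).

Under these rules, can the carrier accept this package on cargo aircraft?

The lamp oil has flash point 47.7 °C, which is ≤ 60.5 °C, so it is Category FL (Flammable Liquid).
The paint thinner has flash point 51.3 °C, which is ≤ 60.5 °C, so it is Category FL (Flammable Liquid).
Oxygen-release tablets: available-oxygen content 16.3 % by mass ≥ 10 % by mass → Category OX (Oxidizer).
Category OX quantity: 5.5 kg.
5.5 kg is within the cargo aircraft limit of 10 kg for Category OX.
Total Category FL: (two 568.75 L containers = 1137.5 L) + (two 537.5 L containers = 1075 L) = 2212.5 L.
2212.5 L ≤ 2500 L (cargo aircraft limit, Category FL) — within limit.
Category OX and Category FL may not share an outer package.

No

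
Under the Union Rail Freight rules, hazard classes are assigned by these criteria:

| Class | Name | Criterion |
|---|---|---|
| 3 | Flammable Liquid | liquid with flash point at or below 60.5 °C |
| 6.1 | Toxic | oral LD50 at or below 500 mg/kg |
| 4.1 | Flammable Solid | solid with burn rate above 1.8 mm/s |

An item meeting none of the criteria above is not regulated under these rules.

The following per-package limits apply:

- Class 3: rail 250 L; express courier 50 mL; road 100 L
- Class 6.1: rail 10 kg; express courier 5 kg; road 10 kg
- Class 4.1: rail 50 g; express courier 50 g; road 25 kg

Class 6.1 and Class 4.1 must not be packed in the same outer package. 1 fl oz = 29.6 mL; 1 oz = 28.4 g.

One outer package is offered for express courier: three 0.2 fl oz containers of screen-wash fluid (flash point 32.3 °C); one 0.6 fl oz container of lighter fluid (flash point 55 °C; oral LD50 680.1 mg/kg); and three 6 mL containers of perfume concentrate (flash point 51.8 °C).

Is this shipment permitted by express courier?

With flash point 32.3 °C (≤ 60.5 °C), the screen-wash fluid falls in Class 3.
Flash point 55 °C meets the Class 3 criterion (Flammable Liquid), so the lighter fluid is Class 3.
Flash point 51.8 °C meets the Class 3 criterion (Flammable Liquid), so the perfume concentrate is Class 3.
Total Class 3: (three 0.2 fl oz containers = 17.76 mL) + (one 0.6 fl oz container = 17.76 mL) + (three 6 mL containers = 18 mL) = 53.52 mL.
53.52 mL > 50 mL (express courier limit, Class 3) — over the limit.

No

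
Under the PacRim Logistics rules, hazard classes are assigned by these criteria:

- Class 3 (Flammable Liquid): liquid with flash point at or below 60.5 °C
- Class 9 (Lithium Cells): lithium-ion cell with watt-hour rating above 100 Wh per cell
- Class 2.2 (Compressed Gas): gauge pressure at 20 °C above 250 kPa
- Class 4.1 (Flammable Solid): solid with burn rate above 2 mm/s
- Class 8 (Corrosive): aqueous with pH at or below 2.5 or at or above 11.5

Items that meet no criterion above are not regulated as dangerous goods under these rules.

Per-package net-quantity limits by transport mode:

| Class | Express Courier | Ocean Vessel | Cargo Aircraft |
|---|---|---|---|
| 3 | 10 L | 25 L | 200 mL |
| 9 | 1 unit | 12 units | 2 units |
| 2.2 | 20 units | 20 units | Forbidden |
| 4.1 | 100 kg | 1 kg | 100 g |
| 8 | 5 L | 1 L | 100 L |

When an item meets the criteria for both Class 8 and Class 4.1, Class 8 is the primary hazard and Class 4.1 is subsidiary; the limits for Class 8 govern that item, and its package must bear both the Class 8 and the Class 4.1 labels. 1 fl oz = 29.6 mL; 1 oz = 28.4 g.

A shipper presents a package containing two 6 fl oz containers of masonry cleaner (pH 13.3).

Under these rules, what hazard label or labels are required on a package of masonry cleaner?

Class 8

Masonry cleaner: pH 13.3 ≥ 11.5 → Class 8 (Corrosive).
Only the Class 8 label is required.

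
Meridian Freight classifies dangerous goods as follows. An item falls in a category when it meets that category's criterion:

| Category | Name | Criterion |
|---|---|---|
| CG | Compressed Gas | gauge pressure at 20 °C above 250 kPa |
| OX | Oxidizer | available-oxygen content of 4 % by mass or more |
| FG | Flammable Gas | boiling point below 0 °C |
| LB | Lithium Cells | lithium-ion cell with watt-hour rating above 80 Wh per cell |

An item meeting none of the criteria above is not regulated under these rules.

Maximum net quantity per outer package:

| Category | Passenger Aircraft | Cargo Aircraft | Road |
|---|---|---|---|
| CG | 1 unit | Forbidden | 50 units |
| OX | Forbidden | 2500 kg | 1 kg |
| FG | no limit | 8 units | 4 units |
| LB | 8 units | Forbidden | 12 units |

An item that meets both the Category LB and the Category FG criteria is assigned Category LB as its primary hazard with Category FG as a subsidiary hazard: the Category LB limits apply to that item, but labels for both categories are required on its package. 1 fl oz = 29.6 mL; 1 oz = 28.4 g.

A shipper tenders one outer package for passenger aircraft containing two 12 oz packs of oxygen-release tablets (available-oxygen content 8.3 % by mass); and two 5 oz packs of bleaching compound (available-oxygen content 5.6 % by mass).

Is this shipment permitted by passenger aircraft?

With available-oxygen content 8.3 % by mass (≥ 4 % by mass), the oxygen-release tablets fall in Category OX.
Available-oxygen content 5.6 % by mass meets the Category OX criterion (Oxidizer), so the bleaching compound is Category OX.
Category OX net quantity: (two 12 oz packs = 681.6 g) + (two 5 oz packs = 284 g) = 965.6 g.
By passenger aircraft, Category OX is Forbidden regardless of quantity.

No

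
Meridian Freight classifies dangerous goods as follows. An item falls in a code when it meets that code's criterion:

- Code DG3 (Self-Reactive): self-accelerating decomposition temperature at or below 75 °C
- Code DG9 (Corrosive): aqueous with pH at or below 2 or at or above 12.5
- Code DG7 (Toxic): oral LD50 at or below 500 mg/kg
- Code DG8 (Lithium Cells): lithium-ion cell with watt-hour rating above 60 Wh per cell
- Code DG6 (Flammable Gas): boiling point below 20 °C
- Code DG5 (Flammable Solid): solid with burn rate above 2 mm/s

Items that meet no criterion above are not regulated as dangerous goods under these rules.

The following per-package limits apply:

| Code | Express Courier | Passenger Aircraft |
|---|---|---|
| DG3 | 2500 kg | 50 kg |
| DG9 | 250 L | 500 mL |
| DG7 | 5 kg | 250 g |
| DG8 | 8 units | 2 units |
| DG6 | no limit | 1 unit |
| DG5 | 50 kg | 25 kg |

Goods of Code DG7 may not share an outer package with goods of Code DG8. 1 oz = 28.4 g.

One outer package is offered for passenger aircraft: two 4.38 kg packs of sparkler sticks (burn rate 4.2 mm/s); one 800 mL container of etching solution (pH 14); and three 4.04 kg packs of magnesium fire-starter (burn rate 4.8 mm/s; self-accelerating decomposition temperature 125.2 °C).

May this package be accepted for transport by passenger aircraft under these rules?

The sparkler sticks have burn rate 4.2 mm/s, which is > 2 mm/s, so they are Code DG5 (Flammable Solid).
The etching solution has pH 14, which is ≥ 12.5, so it is Code DG9 (Corrosive).
Burn rate 4.8 mm/s meets the Code DG5 criterion (Flammable Solid), so the magnesium fire-starter is Code DG5.
Code DG5 net quantity: (two 4.38 kg packs = 8.76 kg) + (three 4.04 kg packs = 12.12 kg) = 20.88 kg.
20.88 kg ≤ 25 kg (passenger aircraft limit, Code DG5) — within limit.
Code DG9 quantity: 800 mL.
800 mL > 500 mL (passenger aircraft limit, Code DG9) — over the limit.
The segregation rule (Code DG7 with Code DG8) does not apply to Code DG5 with Code DG9.

No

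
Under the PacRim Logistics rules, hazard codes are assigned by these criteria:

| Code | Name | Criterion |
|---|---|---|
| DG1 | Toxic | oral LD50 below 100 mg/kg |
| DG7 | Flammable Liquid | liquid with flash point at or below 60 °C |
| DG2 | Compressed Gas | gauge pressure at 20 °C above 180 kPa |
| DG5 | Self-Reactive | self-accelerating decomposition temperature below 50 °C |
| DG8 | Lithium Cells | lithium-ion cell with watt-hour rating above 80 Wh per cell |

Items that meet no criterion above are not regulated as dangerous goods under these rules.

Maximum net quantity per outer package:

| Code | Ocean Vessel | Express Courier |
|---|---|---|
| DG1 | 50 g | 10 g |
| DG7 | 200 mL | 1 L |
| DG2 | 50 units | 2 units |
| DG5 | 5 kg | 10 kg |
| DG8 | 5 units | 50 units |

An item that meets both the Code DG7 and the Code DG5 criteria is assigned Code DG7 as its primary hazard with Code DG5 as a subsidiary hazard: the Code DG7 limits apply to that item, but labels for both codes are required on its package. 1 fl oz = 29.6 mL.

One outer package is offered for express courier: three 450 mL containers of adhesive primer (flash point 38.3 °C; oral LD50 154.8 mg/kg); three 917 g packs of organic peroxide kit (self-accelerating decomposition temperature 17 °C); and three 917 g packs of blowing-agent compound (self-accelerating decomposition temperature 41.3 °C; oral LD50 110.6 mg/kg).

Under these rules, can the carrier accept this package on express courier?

No

Flash point 38.3 °C meets the Code DG7 criterion (Flammable Liquid), so the adhesive primer is Code DG7.
Organic peroxide kit: self-accelerating decomposition temperature 17 °C < 50 °C → Code DG5 (Self-Reactive).
With self-accelerating decomposition temperature 41.3 °C (< 50 °C), the blowing-agent compound falls in Code DG5.
Code DG5 net quantity: (three 917 g packs = 2.751 kg) + (three 917 g packs = 2.751 kg) = 5.502 kg.
5.502 kg ≤ 10 kg (express courier limit, Code DG5) — within limit.
Code DG7 quantity: three 450 mL containers = 1.35 L.
1.35 L > 1 L (express courier limit, Code DG7) — over the limit.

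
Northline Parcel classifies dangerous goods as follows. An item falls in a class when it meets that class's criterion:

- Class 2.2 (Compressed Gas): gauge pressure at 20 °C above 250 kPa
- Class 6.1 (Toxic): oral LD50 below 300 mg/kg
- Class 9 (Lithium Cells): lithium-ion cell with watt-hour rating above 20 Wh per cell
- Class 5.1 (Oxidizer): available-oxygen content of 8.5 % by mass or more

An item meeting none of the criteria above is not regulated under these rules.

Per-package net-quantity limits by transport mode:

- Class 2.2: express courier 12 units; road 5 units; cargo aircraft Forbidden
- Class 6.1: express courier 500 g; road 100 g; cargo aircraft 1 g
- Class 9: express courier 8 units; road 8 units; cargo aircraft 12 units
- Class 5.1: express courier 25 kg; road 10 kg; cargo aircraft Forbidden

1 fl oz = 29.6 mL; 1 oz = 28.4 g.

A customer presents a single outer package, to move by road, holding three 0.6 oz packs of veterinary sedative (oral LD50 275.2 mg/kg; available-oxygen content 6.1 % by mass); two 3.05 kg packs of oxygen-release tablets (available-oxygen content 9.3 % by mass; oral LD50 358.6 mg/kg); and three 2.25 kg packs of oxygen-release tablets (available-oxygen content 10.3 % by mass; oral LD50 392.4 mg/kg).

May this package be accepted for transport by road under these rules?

Veterinary sedative: oral LD50 275.2 mg/kg < 300 mg/kg → Class 6.1 (Toxic).
Available-oxygen content 9.3 % by mass meets the Class 5.1 criterion (Oxidizer), so the oxygen-release tablets are Class 5.1.
Oxygen-release tablets: available-oxygen content 10.3 % by mass ≥ 8.5 % by mass → Class 5.1 (Oxidizer).
Class 6.1 quantity: three 0.6 oz packs = 51.12 g.
51.12 g ≤ 100 g (road limit, Class 6.1) — within limit.
Class 5.1 net quantity: (two 3.05 kg packs = 6.1 kg) + (three 2.25 kg packs = 6.75 kg) = 12.85 kg.
That exceeds the Class 5.1 road limit of 10 kg.

No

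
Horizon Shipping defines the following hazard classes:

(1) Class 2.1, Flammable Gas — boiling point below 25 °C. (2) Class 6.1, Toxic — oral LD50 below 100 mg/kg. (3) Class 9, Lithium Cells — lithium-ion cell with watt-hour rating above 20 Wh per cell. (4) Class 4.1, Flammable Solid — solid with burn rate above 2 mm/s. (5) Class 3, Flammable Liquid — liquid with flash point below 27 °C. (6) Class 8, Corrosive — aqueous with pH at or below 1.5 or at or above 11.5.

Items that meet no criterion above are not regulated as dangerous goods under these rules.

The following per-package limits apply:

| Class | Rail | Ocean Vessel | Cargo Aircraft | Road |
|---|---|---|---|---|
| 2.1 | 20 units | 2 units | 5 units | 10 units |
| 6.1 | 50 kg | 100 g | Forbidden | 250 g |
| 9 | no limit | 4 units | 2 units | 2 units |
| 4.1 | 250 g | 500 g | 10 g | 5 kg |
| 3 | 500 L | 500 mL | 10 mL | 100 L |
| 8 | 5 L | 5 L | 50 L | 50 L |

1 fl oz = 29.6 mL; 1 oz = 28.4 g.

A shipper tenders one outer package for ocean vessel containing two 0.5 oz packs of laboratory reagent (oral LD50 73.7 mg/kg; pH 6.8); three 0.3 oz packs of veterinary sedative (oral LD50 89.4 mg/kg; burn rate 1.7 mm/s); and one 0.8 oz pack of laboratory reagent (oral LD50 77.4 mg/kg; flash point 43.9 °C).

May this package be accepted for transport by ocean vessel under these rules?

Oral LD50 73.7 mg/kg meets the Class 6.1 criterion (Toxic), so the laboratory reagent is Class 6.1.
With oral LD50 89.4 mg/kg (< 100 mg/kg), the veterinary sedative falls in Class 6.1.
Oral LD50 77.4 mg/kg meets the Class 6.1 criterion (Toxic), so the laboratory reagent is Class 6.1.
Total Class 6.1: (two 0.5 oz packs = 28.4 g) + (three 0.3 oz packs = 25.56 g) + (one 0.8 oz pack = 22.72 g) = 76.68 g.
76.68 g ≤ 100 g (ocean vessel limit, Class 6.1) — within limit.

Yes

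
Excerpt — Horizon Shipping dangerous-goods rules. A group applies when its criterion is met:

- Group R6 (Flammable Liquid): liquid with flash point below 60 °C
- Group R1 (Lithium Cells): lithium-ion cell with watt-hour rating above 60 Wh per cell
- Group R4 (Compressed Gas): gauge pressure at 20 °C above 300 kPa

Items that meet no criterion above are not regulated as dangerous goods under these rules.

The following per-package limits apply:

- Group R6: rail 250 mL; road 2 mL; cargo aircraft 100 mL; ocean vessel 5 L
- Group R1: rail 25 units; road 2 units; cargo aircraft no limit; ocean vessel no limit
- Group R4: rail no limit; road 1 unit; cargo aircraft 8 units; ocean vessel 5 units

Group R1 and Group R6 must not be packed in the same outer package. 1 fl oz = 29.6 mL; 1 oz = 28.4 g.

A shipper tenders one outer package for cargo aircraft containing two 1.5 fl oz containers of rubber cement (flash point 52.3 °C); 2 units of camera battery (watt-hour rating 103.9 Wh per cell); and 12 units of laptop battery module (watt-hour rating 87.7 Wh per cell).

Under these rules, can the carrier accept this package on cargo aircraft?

With flash point 52.3 °C (< 60 °C), the rubber cement falls in Group R6.
With watt-hour rating 103.9 Wh per cell (> 60 Wh per cell), the camera battery falls in Group R1.
Watt-hour rating 87.7 Wh per cell meets the Group R1 criterion (Lithium Cells), so the laptop battery module is Group R1.
Group R1 net quantity: 2 units + 12 units = 14 units.
Group R1 has no per-package limit by cargo aircraft.
Group R6 quantity: two 1.5 fl oz containers = 88.8 mL.
88.8 mL is within the cargo aircraft limit of 100 mL for Group R6.
Group R1 and Group R6 may not share an outer package.

No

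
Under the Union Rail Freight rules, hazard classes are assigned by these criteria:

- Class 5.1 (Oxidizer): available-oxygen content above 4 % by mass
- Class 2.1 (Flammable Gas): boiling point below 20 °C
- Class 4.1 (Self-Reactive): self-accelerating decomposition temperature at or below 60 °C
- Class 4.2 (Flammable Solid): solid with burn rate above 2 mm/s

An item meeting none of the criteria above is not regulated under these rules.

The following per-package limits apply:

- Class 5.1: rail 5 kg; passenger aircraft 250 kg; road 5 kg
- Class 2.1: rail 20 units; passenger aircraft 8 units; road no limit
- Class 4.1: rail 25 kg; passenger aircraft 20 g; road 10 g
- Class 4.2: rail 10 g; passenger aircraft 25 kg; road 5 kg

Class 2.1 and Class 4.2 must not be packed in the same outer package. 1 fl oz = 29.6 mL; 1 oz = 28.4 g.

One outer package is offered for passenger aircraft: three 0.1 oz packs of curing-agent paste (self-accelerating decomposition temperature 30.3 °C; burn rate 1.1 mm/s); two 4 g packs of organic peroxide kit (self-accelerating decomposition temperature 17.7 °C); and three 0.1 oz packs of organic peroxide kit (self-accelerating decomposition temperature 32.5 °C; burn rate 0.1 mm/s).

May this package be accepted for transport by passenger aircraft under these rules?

Self-accelerating decomposition temperature 30.3 °C meets the Class 4.1 criterion (Self-Reactive), so the curing-agent paste is Class 4.1.
The organic peroxide kit has self-accelerating decomposition temperature 17.7 °C, which is ≤ 60 °C, so it is Class 4.1 (Self-Reactive).
Self-accelerating decomposition temperature 32.5 °C meets the Class 4.1 criterion (Self-Reactive), so the organic peroxide kit is Class 4.1.
Class 4.1 net quantity: (three 0.1 oz packs = 8.52 g) + (two 4 g packs = 8 g) + (three 0.1 oz packs = 8.52 g) = 25.04 g.
25.04 g > 20 g (passenger aircraft limit, Class 4.1) — over the limit.

No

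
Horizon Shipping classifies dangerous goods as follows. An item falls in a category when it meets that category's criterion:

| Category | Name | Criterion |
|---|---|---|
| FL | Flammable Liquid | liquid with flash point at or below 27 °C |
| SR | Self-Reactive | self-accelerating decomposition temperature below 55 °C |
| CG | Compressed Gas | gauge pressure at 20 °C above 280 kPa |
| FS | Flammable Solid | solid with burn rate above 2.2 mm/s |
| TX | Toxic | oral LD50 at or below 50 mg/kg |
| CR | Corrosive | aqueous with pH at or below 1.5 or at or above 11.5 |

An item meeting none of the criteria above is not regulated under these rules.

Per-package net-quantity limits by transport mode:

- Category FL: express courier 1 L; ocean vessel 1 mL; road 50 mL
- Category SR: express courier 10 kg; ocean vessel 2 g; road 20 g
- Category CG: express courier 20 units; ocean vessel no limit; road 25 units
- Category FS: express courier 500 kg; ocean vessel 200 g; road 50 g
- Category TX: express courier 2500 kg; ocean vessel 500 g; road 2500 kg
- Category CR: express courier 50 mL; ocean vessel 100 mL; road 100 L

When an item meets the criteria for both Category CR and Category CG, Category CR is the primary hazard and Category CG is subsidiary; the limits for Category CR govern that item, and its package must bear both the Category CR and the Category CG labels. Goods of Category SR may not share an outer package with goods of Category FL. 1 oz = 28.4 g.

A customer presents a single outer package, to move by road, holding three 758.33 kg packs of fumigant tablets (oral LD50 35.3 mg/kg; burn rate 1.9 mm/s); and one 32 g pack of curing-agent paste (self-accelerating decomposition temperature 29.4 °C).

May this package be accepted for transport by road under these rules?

No

The fumigant tablets have oral LD50 35.3 mg/kg, which is ≤ 50 mg/kg, so they are Category TX (Toxic).
With self-accelerating decomposition temperature 29.4 °C (< 55 °C), the curing-agent paste falls in Category SR.
Category TX quantity: three 758.33 kg packs = 2274.99 kg.
2274.99 kg ≤ 2500 kg (road limit, Category TX) — within limit.
Category SR quantity: 32 g.
32 g > 20 g (road limit, Category SR) — over the limit.
The segregation rule (Category SR with Category FL) does not apply to Category TX with Category SR.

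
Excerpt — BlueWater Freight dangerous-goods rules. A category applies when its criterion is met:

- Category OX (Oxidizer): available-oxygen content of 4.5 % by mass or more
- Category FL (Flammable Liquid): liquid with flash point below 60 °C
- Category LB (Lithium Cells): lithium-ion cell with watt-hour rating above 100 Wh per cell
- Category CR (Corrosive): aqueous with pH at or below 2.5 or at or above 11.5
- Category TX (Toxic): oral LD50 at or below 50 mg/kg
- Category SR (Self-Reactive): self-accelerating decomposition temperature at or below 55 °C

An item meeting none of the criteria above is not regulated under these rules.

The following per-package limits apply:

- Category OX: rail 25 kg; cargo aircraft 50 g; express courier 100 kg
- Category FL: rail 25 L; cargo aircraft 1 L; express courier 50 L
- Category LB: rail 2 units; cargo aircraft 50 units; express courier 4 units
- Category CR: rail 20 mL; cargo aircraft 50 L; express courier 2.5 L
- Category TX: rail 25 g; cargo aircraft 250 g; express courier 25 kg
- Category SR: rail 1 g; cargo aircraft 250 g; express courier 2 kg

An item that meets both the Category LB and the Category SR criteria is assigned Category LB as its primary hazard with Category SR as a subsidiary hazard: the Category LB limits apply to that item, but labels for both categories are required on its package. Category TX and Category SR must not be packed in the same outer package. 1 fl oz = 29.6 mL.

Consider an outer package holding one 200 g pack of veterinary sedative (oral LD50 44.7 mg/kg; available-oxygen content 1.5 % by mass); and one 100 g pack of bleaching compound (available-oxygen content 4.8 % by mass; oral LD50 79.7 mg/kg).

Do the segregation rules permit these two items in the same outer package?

Yes

With oral LD50 44.7 mg/kg (≤ 50 mg/kg), the veterinary sedative falls in Category TX.
The bleaching compound has available-oxygen content 4.8 % by mass, which is ≥ 4.5 % by mass, so it is Category OX (Oxidizer).
No segregation rule bars Category TX with Category OX.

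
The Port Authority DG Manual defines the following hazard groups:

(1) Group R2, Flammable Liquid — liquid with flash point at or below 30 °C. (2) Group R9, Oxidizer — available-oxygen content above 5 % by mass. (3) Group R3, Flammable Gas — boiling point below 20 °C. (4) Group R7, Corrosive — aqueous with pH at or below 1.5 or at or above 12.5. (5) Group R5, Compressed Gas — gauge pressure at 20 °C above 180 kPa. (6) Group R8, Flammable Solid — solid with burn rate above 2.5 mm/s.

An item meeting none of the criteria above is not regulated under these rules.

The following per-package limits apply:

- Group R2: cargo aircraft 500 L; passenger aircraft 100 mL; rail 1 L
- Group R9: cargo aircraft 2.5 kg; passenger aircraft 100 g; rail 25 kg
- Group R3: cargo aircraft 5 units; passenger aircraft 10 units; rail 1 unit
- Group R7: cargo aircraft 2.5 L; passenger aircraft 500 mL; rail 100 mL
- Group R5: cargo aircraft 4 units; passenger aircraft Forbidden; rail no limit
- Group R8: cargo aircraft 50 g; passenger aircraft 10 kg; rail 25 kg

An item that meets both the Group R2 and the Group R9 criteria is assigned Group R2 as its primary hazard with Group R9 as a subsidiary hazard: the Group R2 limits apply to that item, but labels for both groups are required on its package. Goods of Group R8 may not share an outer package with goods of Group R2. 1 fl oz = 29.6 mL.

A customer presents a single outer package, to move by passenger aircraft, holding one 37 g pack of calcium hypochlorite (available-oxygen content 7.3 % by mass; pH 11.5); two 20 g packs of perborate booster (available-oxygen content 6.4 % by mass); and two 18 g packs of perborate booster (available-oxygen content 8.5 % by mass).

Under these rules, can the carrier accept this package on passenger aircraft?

No

The calcium hypochlorite has available-oxygen content 7.3 % by mass, which is > 5 % by mass, so it is Group R9 (Oxidizer).
The perborate booster has available-oxygen content 6.4 % by mass, which is > 5 % by mass, so it is Group R9 (Oxidizer).
Perborate booster: available-oxygen content 8.5 % by mass > 5 % by mass → Group R9 (Oxidizer).
Total Group R9: 37 g + (two 20 g packs = 40 g) + (two 18 g packs = 36 g) = 113 g.
113 g exceeds the passenger aircraft limit of 100 g for Group R9.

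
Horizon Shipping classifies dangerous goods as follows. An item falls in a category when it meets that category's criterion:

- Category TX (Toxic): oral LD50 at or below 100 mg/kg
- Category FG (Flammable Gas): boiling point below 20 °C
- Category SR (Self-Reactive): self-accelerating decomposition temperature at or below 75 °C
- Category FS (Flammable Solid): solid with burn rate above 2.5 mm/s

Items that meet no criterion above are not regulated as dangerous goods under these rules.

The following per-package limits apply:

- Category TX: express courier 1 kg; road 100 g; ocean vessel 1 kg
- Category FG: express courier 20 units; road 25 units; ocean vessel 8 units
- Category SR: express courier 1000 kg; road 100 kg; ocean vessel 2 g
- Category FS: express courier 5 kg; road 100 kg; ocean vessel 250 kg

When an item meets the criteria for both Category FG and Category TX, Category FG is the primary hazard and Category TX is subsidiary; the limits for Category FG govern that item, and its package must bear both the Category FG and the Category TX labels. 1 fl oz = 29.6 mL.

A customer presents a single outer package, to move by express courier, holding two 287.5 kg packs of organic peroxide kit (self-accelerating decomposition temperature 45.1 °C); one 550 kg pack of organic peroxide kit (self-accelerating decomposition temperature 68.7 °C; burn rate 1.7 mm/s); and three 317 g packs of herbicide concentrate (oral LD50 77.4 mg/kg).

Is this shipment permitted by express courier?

With self-accelerating decomposition temperature 45.1 °C (≤ 75 °C), the organic peroxide kit falls in Category SR.
The organic peroxide kit has self-accelerating decomposition temperature 68.7 °C, which is ≤ 75 °C, so it is Category SR (Self-Reactive).
Herbicide concentrate: oral LD50 77.4 mg/kg ≤ 100 mg/kg → Category TX (Toxic).
Category SR net quantity: (two 287.5 kg packs = 575 kg) + 550 kg = 1125 kg.
1125 kg > 1000 kg (express courier limit, Category SR) — over the limit.
Category TX quantity: three 317 g packs = 951 g.
That is within the Category TX express courier limit of 1 kg.

No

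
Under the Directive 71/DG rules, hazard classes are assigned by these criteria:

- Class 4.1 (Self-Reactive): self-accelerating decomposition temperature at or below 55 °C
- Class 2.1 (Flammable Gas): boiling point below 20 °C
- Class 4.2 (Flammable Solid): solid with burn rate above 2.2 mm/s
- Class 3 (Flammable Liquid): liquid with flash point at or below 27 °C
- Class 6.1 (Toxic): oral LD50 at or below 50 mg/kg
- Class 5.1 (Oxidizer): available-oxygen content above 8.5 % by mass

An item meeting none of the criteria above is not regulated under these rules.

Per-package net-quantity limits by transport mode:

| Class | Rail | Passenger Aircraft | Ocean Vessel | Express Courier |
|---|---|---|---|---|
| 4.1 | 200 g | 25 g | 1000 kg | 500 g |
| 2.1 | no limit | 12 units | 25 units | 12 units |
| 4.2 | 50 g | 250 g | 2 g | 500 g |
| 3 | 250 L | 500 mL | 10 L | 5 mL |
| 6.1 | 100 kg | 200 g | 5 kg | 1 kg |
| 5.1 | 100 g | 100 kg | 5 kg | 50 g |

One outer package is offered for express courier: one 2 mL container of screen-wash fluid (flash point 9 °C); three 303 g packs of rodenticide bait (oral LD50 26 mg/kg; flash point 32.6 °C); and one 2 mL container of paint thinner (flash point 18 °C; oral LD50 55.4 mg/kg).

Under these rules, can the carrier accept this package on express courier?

Yes

The screen-wash fluid has flash point 9 °C, which is ≤ 27 °C, so it is Class 3 (Flammable Liquid).
Rodenticide bait: oral LD50 26 mg/kg ≤ 50 mg/kg → Class 6.1 (Toxic).
With flash point 18 °C (≤ 27 °C), the paint thinner falls in Class 3.
Class 3 net quantity: 2 mL + 2 mL = 4 mL.
4 mL is within the express courier limit of 5 mL for Class 3.
Class 6.1 quantity: three 303 g packs = 909 g.
That is within the Class 6.1 express courier limit of 1 kg.
Every hazard class is within its express courier limit and no segregation rule is violated.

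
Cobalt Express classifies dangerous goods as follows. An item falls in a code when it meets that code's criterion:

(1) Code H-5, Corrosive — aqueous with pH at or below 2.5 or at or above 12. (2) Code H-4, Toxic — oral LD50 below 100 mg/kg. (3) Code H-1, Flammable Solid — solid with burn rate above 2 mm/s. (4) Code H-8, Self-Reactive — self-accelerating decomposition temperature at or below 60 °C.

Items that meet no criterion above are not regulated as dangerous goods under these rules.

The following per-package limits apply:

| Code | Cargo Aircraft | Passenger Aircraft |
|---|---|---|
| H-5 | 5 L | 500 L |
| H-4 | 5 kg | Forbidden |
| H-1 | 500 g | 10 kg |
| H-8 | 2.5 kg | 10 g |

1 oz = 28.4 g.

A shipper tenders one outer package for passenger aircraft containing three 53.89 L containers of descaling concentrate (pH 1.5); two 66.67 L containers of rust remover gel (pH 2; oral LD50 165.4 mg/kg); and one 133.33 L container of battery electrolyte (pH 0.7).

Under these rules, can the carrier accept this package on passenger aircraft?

pH 1.5 meets the Code H-5 criterion (Corrosive), so the descaling concentrate is Code H-5.
pH 2 meets the Code H-5 criterion (Corrosive), so the rust remover gel is Code H-5.
pH 0.7 meets the Code H-5 criterion (Corrosive), so the battery electrolyte is Code H-5.
Total Code H-5: (three 53.89 L containers = 161.67 L) + (two 66.67 L containers = 133.34 L) + 133.33 L = 428.34 L.
That is within the Code H-5 passenger aircraft limit of 500 L.

Yes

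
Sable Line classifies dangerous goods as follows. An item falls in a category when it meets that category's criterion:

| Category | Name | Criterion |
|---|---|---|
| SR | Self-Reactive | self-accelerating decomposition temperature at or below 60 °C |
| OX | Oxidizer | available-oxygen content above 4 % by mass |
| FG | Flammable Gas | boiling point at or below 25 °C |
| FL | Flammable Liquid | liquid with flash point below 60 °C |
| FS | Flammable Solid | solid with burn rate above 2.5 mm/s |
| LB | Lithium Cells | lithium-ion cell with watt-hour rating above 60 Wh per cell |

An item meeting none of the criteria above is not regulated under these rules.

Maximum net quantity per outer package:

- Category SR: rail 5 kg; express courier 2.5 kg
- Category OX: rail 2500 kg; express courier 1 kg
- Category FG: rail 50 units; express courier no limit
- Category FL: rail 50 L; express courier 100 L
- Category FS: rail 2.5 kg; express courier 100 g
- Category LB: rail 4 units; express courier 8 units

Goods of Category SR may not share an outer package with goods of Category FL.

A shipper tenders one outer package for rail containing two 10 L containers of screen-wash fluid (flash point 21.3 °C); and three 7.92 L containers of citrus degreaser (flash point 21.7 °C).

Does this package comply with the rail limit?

Yes

Flash point 21.3 °C meets the Category FL criterion (Flammable Liquid), so the screen-wash fluid is Category FL.
Citrus degreaser: flash point 21.7 °C < 60 °C → Category FL (Flammable Liquid).
Total Category FL: (two 10 L containers = 20 L) + (three 7.92 L containers = 23.76 L) = 43.76 L.
43.76 L is within the rail limit of 50 L for Category FL.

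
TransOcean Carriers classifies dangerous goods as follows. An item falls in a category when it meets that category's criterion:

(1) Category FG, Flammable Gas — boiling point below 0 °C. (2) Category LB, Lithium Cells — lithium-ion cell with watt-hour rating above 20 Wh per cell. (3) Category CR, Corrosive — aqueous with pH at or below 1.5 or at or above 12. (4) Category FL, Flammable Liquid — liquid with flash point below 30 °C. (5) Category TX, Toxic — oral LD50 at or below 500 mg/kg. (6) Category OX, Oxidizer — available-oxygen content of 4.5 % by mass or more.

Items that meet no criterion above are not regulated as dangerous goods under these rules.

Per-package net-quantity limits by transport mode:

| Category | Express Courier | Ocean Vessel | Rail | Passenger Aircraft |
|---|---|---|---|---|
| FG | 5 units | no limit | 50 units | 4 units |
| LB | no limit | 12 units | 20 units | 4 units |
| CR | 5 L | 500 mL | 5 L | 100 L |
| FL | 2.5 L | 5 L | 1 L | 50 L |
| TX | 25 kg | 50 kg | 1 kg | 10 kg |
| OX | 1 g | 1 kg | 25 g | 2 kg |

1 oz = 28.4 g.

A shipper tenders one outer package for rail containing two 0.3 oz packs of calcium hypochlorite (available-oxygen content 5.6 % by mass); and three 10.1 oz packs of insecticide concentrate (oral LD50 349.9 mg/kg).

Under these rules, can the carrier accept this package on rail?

With available-oxygen content 5.6 % by mass (≥ 4.5 % by mass), the calcium hypochlorite falls in Category OX.
With oral LD50 349.9 mg/kg (≤ 500 mg/kg), the insecticide concentrate falls in Category TX.
Category OX quantity: two 0.3 oz packs = 17.04 g.
17.04 g ≤ 25 g (rail limit, Category OX) — within limit.
Category TX quantity: three 10.1 oz packs = 860.52 g.
860.52 g ≤ 1 kg (rail limit, Category TX) — within limit.
Every hazard category is within its rail limit and no segregation rule is violated.

Yes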